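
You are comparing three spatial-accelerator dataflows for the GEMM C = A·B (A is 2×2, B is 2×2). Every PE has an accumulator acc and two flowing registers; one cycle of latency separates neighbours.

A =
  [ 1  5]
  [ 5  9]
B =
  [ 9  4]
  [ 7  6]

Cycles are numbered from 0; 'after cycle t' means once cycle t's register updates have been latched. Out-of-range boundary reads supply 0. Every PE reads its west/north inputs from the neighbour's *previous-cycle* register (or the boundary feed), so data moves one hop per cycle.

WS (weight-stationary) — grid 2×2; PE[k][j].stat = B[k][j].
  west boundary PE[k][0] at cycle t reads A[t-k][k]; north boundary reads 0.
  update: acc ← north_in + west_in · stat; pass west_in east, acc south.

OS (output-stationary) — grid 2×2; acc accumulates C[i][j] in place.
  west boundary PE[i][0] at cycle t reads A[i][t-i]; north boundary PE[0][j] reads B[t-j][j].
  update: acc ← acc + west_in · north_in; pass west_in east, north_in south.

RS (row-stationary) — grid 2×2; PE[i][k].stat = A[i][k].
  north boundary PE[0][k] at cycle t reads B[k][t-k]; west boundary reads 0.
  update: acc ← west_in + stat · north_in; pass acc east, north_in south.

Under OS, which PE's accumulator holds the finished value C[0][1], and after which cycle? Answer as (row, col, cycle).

(row, col, cycle) = (0, 1, 2)

Under OS, C[0][1] lands at PE[0][1]:
  @0  [0,1]  acc 0  |  →0  ↓0
  @1  [0,1]  acc 4  |  →1  ↓4
  @2  [0,1]  acc 34  |  →5  ↓6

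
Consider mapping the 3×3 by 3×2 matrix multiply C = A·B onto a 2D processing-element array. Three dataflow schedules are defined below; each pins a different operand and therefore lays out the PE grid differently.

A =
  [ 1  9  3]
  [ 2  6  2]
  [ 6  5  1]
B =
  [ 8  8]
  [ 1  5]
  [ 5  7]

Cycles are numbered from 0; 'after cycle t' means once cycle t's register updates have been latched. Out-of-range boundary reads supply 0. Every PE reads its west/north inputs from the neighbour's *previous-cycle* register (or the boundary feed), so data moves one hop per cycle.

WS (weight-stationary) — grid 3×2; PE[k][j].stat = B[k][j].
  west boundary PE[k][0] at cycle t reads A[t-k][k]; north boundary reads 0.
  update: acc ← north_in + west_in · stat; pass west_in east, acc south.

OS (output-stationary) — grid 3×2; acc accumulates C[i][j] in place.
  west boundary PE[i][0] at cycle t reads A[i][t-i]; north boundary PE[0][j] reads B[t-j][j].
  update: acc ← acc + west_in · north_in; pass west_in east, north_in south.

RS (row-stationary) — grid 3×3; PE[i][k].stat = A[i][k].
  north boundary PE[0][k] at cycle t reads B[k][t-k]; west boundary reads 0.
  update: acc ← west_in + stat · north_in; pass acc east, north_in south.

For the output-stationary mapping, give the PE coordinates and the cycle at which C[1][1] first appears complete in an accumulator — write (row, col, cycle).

(row, col, cycle) = (1, 1, 4)

Under OS, C[1][1] lands at PE[1][1]:
  0: (1,1).acc=0  regs=<0,0>
  1: (1,1).acc=0  regs=<0,0>
  2: (1,1).acc=16  regs=<2,8>
  3: (1,1).acc=46  regs=<6,5>
  4: (1,1).acc=60  regs=<2,7>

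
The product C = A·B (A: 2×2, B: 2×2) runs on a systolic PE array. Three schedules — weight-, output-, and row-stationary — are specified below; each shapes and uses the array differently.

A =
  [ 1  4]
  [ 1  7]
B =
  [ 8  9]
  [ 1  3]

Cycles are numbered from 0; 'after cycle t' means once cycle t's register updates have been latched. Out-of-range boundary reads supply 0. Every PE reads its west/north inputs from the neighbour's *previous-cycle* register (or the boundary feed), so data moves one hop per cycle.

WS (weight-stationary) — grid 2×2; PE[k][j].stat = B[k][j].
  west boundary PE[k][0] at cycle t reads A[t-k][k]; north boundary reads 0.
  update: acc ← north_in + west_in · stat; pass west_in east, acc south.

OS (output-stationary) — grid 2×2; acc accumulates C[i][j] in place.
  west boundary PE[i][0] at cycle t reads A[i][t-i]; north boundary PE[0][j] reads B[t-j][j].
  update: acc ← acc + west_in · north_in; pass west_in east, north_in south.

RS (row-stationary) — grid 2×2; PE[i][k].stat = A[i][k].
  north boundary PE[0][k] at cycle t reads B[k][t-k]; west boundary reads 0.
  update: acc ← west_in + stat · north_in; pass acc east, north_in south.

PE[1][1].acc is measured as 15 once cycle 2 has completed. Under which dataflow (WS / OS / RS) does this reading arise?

dataflow = RS

Under WS (2×2), PE[1][1]:
  step 0 · PE1,1: acc=0; fwd→0 fwd↓0
  step 1 · PE1,1: acc=0; fwd→0 fwd↓0
  step 2 · PE1,1: acc=21; fwd→4 fwd↓21
Under OS (2×2), PE[1][1]:
  step 0 · PE1,1: acc=0; fwd→0 fwd↓0
  step 1 · PE1,1: acc=0; fwd→0 fwd↓0
  step 2 · PE1,1: acc=9; fwd→1 fwd↓9
Under RS (2×2), PE[1][1]:
  step 0 · PE1,1: acc=0; fwd→0 fwd↓0
  step 1 · PE1,1: acc=0; fwd→0 fwd↓0
  step 2 · PE1,1: acc=15; fwd→15 fwd↓1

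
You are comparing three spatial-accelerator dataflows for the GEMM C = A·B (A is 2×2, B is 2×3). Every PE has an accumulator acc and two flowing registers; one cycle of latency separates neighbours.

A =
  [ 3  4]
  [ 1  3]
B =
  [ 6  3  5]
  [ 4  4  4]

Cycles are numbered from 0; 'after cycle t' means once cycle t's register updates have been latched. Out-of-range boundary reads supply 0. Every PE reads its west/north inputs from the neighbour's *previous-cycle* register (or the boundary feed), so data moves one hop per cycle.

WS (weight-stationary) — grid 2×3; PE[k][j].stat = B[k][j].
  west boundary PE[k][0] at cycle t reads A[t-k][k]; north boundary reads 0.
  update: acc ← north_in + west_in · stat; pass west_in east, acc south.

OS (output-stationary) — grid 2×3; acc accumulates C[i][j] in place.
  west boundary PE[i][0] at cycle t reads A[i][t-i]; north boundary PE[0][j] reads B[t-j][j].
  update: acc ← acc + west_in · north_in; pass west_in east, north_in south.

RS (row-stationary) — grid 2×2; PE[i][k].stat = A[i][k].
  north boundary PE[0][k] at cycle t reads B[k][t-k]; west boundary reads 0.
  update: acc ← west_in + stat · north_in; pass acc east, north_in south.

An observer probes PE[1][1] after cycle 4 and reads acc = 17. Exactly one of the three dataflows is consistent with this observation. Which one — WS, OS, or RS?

WS [2×3] PE[1][1] across cycles:
  cycle 0: PE[1][1] → acc 0, east 0, south 0
  cycle 1: PE[1][1] → acc 0, east 0, south 0
  cycle 2: PE[1][1] → acc 25, east 4, south 25
  cycle 3: PE[1][1] → acc 15, east 3, south 15
  cycle 4: PE[1][1] → acc 0, east 0, south 0
OS [2×3] PE[1][1] across cycles:
  cycle 0: PE[1][1] → acc 0, east 0, south 0
  cycle 1: PE[1][1] → acc 0, east 0, south 0
  cycle 2: PE[1][1] → acc 3, east 1, south 3
  cycle 3: PE[1][1] → acc 15, east 3, south 4
  cycle 4: PE[1][1] → acc 15, east 0, south 0
RS [2×2] PE[1][1] across cycles:
  cycle 0: PE[1][1] → acc 0, east 0, south 0
  cycle 1: PE[1][1] → acc 0, east 0, south 0
  cycle 2: PE[1][1] → acc 18, east 18, south 4
  cycle 3: PE[1][1] → acc 15, east 15, south 4
  cycle 4: PE[1][1] → acc 17, east 17, south 4

dataflow = RS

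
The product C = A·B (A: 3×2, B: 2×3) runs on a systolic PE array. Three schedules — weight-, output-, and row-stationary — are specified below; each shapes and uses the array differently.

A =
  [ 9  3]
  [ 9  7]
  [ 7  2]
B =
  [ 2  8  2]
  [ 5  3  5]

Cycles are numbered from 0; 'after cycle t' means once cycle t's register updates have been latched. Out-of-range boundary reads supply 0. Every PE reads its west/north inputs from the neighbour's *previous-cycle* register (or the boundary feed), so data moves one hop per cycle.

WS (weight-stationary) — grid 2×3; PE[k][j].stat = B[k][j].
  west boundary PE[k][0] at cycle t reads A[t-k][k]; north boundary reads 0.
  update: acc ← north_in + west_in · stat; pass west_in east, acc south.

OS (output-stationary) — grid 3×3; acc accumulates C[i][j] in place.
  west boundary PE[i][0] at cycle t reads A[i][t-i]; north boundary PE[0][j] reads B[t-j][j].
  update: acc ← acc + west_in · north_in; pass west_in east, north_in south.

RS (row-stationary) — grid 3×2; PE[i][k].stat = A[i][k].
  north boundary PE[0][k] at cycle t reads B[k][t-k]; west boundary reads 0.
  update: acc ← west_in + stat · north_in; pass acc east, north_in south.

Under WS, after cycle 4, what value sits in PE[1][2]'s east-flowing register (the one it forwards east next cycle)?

register = 7

WS on a 2×3 grid — tracing PE[1][2] and its feeders:
  t=0 PE[0][2]: acc=0 h=0 v=0
  t=0 PE[1][1]: acc=0 h=0 v=0
  t=0 PE[1][2]: acc=0 h=0 v=0
  t=1 PE[0][2]: acc=0 h=0 v=0
  t=1 PE[1][1]: acc=0 h=0 v=0
  t=1 PE[1][2]: acc=0 h=0 v=0
  t=2 PE[0][2]: acc=18 h=9 v=18
  t=2 PE[1][1]: acc=81 h=3 v=81
  t=2 PE[1][2]: acc=0 h=0 v=0
  t=3 PE[0][2]: acc=18 h=9 v=18
  t=3 PE[1][1]: acc=93 h=7 v=93
  t=3 PE[1][2]: acc=33 h=3 v=33
  t=4 PE[0][2]: acc=14 h=7 v=14
  t=4 PE[1][1]: acc=62 h=2 v=62
  t=4 PE[1][2]: acc=53 h=7 v=53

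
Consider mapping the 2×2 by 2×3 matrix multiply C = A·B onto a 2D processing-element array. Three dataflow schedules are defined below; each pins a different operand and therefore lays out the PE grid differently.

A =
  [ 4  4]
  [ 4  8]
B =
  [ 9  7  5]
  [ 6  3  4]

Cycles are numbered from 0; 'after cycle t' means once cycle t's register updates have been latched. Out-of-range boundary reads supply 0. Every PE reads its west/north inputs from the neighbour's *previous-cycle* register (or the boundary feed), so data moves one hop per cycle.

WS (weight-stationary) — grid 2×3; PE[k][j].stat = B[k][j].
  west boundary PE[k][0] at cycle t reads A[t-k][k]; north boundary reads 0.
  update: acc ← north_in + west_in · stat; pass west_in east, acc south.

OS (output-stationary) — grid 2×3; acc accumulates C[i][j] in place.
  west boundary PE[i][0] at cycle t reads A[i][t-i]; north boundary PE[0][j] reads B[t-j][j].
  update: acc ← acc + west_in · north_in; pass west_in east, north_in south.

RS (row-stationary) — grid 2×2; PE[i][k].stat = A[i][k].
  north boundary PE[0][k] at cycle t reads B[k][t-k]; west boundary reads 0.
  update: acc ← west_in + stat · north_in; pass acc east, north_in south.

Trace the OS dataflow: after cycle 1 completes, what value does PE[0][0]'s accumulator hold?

OS (2×3). Following PE[0][0] plus its west/north inputs:
  [0] (0,0) acc=36 (h:4 v:9)
  [1] (0,0) acc=60 (h:4 v:6)

PE[0][0].acc = 60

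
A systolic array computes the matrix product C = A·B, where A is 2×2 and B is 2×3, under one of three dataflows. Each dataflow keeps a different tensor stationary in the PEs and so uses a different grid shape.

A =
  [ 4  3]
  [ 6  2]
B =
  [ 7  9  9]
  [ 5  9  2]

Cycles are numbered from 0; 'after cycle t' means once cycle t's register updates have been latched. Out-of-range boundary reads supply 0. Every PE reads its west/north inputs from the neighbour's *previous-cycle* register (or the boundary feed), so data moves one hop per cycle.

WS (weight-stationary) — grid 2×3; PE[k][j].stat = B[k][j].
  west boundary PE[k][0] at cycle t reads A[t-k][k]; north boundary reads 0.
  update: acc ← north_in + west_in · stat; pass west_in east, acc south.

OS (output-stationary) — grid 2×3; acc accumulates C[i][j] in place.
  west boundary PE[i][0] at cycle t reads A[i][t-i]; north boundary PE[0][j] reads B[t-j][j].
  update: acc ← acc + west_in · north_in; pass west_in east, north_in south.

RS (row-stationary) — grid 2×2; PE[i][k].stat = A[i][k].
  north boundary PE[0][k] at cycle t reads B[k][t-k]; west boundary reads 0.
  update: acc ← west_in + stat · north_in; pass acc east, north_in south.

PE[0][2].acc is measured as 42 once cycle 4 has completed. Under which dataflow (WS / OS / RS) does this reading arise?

Under WS (2×3), PE[0][2]:
  t=0 PE[0][2]: acc=0 h=0 v=0
  t=1 PE[0][2]: acc=0 h=0 v=0
  t=2 PE[0][2]: acc=36 h=4 v=36
  t=3 PE[0][2]: acc=54 h=6 v=54
  t=4 PE[0][2]: acc=0 h=0 v=0
Under OS (2×3), PE[0][2]:
  t=0 PE[0][2]: acc=0 h=0 v=0
  t=1 PE[0][2]: acc=0 h=0 v=0
  t=2 PE[0][2]: acc=36 h=4 v=9
  t=3 PE[0][2]: acc=42 h=3 v=2
  t=4 PE[0][2]: acc=42 h=0 v=0
RS (2×2): PE[0][2] does not exist.

dataflow = OS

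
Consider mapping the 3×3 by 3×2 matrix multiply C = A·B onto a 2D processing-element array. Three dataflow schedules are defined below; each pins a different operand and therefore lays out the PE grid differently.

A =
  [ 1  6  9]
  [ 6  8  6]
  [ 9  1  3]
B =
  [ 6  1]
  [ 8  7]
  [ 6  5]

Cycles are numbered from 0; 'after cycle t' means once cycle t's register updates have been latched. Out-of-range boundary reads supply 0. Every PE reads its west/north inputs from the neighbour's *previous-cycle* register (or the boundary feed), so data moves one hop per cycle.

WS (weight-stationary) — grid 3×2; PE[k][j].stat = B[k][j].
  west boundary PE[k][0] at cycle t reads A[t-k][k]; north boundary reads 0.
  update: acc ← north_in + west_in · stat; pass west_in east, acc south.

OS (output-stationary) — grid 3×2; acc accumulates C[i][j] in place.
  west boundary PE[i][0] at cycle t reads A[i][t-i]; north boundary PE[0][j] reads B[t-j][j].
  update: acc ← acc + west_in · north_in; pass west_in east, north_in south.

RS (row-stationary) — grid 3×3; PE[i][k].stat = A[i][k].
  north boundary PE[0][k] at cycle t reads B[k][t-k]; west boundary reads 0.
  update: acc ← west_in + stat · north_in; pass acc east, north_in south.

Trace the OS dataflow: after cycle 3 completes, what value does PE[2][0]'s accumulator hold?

Tracing OS — 3×2 array, target PE[2][0]:
  @0  [1,0]  acc 0  |  →0  ↓0
  @0  [2,0]  acc 0  |  →0  ↓0
  @1  [1,0]  acc 36  |  →6  ↓6
  @1  [2,0]  acc 0  |  →0  ↓0
  @2  [1,0]  acc 100  |  →8  ↓8
  @2  [2,0]  acc 54  |  →9  ↓6
  @3  [1,0]  acc 136  |  →6  ↓6
  @3  [2,0]  acc 62  |  →1  ↓8

PE[2][0].acc = 62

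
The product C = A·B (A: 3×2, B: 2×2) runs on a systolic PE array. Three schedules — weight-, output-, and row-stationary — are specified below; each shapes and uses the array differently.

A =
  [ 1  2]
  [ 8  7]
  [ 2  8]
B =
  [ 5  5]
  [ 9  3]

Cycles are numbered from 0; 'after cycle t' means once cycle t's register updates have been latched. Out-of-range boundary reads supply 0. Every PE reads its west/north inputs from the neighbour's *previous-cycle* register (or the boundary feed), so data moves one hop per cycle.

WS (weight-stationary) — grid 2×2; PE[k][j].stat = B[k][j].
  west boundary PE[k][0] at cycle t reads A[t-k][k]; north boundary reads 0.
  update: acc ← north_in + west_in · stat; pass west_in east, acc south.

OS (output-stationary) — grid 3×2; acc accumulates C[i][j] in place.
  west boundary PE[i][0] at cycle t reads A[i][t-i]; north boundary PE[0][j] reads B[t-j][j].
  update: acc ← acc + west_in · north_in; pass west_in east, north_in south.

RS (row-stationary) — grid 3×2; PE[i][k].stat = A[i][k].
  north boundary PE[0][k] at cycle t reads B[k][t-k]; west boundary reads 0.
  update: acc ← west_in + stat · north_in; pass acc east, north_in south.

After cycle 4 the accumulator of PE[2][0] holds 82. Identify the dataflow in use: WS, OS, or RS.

WS: PE[2][0] is outside its 2×2 grid.
Under OS (3×2), PE[2][0]:
  @0  [2,0]  acc 0  |  →0  ↓0
  @1  [2,0]  acc 0  |  →0  ↓0
  @2  [2,0]  acc 10  |  →2  ↓5
  @3  [2,0]  acc 82  |  →8  ↓9
  @4  [2,0]  acc 82  |  →0  ↓0
Under RS (3×2), PE[2][0]:
  @0  [2,0]  acc 0  |  →0  ↓0
  @1  [2,0]  acc 0  |  →0  ↓0
  @2  [2,0]  acc 10  |  →10  ↓5
  @3  [2,0]  acc 10  |  →10  ↓5
  @4  [2,0]  acc 0  |  →0  ↓0

dataflow = OS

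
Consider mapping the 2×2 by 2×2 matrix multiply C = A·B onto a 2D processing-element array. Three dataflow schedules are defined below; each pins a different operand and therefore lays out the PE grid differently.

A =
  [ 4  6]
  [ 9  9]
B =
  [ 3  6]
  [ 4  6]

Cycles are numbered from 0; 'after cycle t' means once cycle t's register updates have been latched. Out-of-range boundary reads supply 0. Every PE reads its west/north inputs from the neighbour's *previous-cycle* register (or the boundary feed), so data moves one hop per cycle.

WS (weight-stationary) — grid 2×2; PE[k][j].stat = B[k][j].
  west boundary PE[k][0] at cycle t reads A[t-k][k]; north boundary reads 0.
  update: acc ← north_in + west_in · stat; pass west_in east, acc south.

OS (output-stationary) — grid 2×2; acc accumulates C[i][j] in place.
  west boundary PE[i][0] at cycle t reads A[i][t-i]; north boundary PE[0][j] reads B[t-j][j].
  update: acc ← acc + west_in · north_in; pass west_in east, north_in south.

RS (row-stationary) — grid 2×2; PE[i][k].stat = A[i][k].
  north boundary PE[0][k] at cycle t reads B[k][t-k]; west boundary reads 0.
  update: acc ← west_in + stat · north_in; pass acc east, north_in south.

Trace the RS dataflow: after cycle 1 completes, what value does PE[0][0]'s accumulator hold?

RS on a 2×2 grid — tracing PE[0][0] and its feeders:
  step 0 · PE0,0: acc=12; fwd→12 fwd↓3
  step 1 · PE0,0: acc=24; fwd→24 fwd↓6

PE[0][0].acc = 24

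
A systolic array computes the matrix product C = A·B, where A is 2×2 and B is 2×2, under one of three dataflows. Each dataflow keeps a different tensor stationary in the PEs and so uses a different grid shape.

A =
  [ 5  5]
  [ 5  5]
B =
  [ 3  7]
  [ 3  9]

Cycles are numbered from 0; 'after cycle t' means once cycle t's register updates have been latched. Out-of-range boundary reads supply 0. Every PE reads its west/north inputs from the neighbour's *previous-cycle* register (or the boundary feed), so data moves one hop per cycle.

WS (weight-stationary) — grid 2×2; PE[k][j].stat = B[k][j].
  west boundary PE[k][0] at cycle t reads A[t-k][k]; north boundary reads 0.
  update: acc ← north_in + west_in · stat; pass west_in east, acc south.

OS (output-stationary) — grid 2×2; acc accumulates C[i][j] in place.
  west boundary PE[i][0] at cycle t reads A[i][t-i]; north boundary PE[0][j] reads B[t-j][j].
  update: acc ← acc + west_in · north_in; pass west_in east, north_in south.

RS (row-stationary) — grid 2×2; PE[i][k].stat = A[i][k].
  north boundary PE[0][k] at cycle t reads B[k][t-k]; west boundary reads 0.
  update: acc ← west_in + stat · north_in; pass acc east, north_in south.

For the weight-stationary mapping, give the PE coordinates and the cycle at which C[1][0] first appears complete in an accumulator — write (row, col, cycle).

(row, col, cycle) = (1, 0, 2)

Under WS, C[1][0] lands at PE[1][0]:
  [0] (1,0) acc=0 (h:0 v:0)
  [1] (1,0) acc=30 (h:5 v:30)
  [2] (1,0) acc=30 (h:5 v:30)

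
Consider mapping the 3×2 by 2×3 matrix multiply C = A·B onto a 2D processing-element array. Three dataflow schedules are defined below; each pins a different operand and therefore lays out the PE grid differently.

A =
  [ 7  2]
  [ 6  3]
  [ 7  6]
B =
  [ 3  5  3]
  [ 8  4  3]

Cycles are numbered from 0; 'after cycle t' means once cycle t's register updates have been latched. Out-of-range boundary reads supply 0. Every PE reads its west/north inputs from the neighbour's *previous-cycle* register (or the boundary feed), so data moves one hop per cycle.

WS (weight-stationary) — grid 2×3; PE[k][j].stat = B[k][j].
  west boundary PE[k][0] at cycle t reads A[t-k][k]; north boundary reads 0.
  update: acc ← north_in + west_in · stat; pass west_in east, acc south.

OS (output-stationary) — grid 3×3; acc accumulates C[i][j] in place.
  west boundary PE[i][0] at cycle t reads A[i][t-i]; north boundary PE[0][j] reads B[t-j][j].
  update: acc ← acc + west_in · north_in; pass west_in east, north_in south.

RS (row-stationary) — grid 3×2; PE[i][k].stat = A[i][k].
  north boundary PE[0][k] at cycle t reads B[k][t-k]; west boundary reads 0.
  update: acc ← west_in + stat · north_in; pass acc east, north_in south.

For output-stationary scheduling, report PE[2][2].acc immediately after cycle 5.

PE[2][2].acc = 39

OS on a 3×3 grid — tracing PE[2][2] and its feeders:
  after 0 — PE[1][2] acc=0, pass-E 0, pass-S 0
  after 0 — PE[2][1] acc=0, pass-E 0, pass-S 0
  after 0 — PE[2][2] acc=0, pass-E 0, pass-S 0
  after 1 — PE[1][2] acc=0, pass-E 0, pass-S 0
  after 1 — PE[2][1] acc=0, pass-E 0, pass-S 0
  after 1 — PE[2][2] acc=0, pass-E 0, pass-S 0
  after 2 — PE[1][2] acc=0, pass-E 0, pass-S 0
  after 2 — PE[2][1] acc=0, pass-E 0, pass-S 0
  after 2 — PE[2][2] acc=0, pass-E 0, pass-S 0
  after 3 — PE[1][2] acc=18, pass-E 6, pass-S 3
  after 3 — PE[2][1] acc=35, pass-E 7, pass-S 5
  after 3 — PE[2][2] acc=0, pass-E 0, pass-S 0
  after 4 — PE[1][2] acc=27, pass-E 3, pass-S 3
  after 4 — PE[2][1] acc=59, pass-E 6, pass-S 4
  after 4 — PE[2][2] acc=21, pass-E 7, pass-S 3
  after 5 — PE[1][2] acc=27, pass-E 0, pass-S 0
  after 5 — PE[2][1] acc=59, pass-E 0, pass-S 0
  after 5 — PE[2][2] acc=39, pass-E 6, pass-S 3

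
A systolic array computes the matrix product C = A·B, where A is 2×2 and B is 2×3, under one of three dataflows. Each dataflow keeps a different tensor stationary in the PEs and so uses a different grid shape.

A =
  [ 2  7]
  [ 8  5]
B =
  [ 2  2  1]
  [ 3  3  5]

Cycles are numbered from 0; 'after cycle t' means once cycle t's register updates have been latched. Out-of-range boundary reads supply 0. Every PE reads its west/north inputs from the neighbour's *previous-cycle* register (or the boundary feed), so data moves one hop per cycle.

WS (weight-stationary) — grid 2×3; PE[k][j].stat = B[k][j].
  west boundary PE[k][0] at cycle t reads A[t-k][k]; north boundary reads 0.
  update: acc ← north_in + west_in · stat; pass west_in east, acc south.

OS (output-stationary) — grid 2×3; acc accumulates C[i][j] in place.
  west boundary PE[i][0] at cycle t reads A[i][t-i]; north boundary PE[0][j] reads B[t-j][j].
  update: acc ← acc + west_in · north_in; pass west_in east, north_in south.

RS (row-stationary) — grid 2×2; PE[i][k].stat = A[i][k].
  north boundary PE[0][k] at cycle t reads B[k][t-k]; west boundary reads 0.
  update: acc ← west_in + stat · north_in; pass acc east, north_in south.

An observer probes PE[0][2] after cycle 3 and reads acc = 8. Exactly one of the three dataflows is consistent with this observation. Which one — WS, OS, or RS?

dataflow = WS

WS [2×3] PE[0][2] across cycles:
  cycle 0: PE[0][2] → acc 0, east 0, south 0
  cycle 1: PE[0][2] → acc 0, east 0, south 0
  cycle 2: PE[0][2] → acc 2, east 2, south 2
  cycle 3: PE[0][2] → acc 8, east 8, south 8
OS [2×3] PE[0][2] across cycles:
  cycle 0: PE[0][2] → acc 0, east 0, south 0
  cycle 1: PE[0][2] → acc 0, east 0, south 0
  cycle 2: PE[0][2] → acc 2, east 2, south 1
  cycle 3: PE[0][2] → acc 37, east 7, south 5
— RS: 2×2 array has no PE[0][2].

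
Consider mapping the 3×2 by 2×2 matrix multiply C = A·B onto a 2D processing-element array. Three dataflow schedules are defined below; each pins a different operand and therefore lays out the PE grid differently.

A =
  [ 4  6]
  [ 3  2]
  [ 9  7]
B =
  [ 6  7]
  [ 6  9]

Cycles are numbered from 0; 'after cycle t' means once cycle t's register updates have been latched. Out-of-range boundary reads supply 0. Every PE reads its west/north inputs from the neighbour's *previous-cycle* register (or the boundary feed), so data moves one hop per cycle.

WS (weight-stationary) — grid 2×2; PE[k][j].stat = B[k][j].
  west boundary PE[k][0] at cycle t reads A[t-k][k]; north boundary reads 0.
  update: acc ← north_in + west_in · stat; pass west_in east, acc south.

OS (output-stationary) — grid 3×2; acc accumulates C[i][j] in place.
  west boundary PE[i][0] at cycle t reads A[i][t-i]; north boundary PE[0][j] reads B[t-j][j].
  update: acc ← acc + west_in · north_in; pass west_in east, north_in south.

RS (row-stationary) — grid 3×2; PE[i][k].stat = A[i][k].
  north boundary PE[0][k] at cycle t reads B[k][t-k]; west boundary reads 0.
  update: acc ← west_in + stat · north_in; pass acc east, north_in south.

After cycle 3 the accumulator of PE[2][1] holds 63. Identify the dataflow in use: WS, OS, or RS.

dataflow = OS

WS (2×2): PE[2][1] does not exist.
OS (3×2 grid), PE[2][1]:
  step 0 · PE2,1: acc=0; fwd→0 fwd↓0
  step 1 · PE2,1: acc=0; fwd→0 fwd↓0
  step 2 · PE2,1: acc=0; fwd→0 fwd↓0
  step 3 · PE2,1: acc=63; fwd→9 fwd↓7
RS (3×2 grid), PE[2][1]:
  step 0 · PE2,1: acc=0; fwd→0 fwd↓0
  step 1 · PE2,1: acc=0; fwd→0 fwd↓0
  step 2 · PE2,1: acc=0; fwd→0 fwd↓0
  step 3 · PE2,1: acc=96; fwd→96 fwd↓6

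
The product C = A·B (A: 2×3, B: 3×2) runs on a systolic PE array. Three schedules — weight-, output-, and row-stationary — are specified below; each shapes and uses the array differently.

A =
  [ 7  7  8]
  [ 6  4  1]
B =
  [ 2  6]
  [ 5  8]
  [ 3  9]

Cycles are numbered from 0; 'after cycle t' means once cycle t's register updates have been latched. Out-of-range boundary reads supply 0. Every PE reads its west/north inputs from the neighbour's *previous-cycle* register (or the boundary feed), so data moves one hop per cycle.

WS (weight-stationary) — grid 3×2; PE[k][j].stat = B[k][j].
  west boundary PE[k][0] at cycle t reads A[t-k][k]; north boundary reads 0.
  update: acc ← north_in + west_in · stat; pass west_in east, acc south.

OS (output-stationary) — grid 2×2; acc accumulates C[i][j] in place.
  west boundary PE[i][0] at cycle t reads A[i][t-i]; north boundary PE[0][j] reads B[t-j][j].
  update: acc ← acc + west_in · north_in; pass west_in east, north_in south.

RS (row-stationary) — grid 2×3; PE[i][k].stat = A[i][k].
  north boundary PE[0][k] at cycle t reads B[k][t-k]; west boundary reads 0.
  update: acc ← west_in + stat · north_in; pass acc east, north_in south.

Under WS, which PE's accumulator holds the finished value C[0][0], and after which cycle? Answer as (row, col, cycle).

WS — PE[2][0] is where C[0][0] collects:
  [0] (2,0) acc=0 (h:0 v:0)
  [1] (2,0) acc=0 (h:0 v:0)
  [2] (2,0) acc=73 (h:8 v:73)

(row, col, cycle) = (2, 0, 2)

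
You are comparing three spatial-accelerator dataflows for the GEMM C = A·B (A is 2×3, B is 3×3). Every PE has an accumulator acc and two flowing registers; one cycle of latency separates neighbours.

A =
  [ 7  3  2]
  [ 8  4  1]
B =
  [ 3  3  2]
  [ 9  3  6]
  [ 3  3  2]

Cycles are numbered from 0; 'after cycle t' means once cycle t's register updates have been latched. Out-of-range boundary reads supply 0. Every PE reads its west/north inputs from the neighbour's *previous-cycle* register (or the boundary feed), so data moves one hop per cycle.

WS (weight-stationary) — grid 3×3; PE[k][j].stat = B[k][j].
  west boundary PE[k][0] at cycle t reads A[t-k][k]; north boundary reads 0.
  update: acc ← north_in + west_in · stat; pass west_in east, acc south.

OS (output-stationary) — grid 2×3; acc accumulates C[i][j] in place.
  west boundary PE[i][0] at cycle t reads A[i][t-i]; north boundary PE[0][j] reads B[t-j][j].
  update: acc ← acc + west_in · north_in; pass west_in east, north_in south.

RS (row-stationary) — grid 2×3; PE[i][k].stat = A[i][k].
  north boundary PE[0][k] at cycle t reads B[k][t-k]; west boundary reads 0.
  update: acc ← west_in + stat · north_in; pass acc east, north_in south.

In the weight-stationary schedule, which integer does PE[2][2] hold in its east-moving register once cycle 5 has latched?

register = 1

WS (3×3). Following PE[2][2] plus its west/north inputs:
  step 0 · PE1,2: acc=0; fwd→0 fwd↓0
  step 0 · PE2,1: acc=0; fwd→0 fwd↓0
  step 0 · PE2,2: acc=0; fwd→0 fwd↓0
  step 1 · PE1,2: acc=0; fwd→0 fwd↓0
  step 1 · PE2,1: acc=0; fwd→0 fwd↓0
  step 1 · PE2,2: acc=0; fwd→0 fwd↓0
  step 2 · PE1,2: acc=0; fwd→0 fwd↓0
  step 2 · PE2,1: acc=0; fwd→0 fwd↓0
  step 2 · PE2,2: acc=0; fwd→0 fwd↓0
  step 3 · PE1,2: acc=32; fwd→3 fwd↓32
  step 3 · PE2,1: acc=36; fwd→2 fwd↓36
  step 3 · PE2,2: acc=0; fwd→0 fwd↓0
  step 4 · PE1,2: acc=40; fwd→4 fwd↓40
  step 4 · PE2,1: acc=39; fwd→1 fwd↓39
  step 4 · PE2,2: acc=36; fwd→2 fwd↓36
  step 5 · PE1,2: acc=0; fwd→0 fwd↓0
  step 5 · PE2,1: acc=0; fwd→0 fwd↓0
  step 5 · PE2,2: acc=42; fwd→1 fwd↓42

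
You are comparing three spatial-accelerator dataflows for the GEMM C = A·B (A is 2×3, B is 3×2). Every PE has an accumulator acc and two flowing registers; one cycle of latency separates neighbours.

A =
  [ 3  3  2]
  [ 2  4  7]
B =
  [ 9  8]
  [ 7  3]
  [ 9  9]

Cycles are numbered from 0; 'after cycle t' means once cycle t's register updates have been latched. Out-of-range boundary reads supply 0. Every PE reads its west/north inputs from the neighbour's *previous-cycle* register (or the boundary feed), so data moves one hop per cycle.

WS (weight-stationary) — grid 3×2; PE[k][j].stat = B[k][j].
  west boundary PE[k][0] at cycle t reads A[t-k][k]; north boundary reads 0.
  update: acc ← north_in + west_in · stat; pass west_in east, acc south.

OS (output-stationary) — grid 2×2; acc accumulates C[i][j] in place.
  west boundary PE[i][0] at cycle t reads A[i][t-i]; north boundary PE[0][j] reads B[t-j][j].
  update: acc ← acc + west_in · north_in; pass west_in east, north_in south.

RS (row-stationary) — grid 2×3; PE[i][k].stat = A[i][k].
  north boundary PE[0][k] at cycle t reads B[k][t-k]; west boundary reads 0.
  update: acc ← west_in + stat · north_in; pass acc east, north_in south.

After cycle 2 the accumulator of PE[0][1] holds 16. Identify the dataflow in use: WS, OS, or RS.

dataflow = WS

Under WS (3×2), PE[0][1]:
  t=0 PE[0][1]: acc=0 h=0 v=0
  t=1 PE[0][1]: acc=24 h=3 v=24
  t=2 PE[0][1]: acc=16 h=2 v=16
Under OS (2×2), PE[0][1]:
  t=0 PE[0][1]: acc=0 h=0 v=0
  t=1 PE[0][1]: acc=24 h=3 v=8
  t=2 PE[0][1]: acc=33 h=3 v=3
Under RS (2×3), PE[0][1]:
  t=0 PE[0][1]: acc=0 h=0 v=0
  t=1 PE[0][1]: acc=48 h=48 v=7
  t=2 PE[0][1]: acc=33 h=33 v=3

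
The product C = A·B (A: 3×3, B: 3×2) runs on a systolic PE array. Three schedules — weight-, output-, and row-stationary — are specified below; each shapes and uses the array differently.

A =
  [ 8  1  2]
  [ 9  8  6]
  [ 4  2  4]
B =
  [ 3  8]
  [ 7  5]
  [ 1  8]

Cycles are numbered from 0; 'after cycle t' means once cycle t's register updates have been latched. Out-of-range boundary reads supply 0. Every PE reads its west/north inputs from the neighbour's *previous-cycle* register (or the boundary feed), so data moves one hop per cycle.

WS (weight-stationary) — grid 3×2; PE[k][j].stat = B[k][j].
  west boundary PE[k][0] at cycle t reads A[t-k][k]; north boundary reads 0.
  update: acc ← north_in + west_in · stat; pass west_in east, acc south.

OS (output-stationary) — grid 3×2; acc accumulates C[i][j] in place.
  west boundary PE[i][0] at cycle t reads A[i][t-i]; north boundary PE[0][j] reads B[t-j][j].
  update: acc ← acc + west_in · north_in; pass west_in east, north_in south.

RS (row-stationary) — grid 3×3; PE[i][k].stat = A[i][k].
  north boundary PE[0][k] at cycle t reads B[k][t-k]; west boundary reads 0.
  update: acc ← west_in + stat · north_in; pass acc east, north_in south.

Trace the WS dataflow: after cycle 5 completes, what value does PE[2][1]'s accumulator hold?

Tracing WS — 3×2 array, target PE[2][1]:
  t=0 PE[1][1]: acc=0 h=0 v=0
  t=0 PE[2][0]: acc=0 h=0 v=0
  t=0 PE[2][1]: acc=0 h=0 v=0
  t=1 PE[1][1]: acc=0 h=0 v=0
  t=1 PE[2][0]: acc=0 h=0 v=0
  t=1 PE[2][1]: acc=0 h=0 v=0
  t=2 PE[1][1]: acc=69 h=1 v=69
  t=2 PE[2][0]: acc=33 h=2 v=33
  t=2 PE[2][1]: acc=0 h=0 v=0
  t=3 PE[1][1]: acc=112 h=8 v=112
  t=3 PE[2][0]: acc=89 h=6 v=89
  t=3 PE[2][1]: acc=85 h=2 v=85
  t=4 PE[1][1]: acc=42 h=2 v=42
  t=4 PE[2][0]: acc=30 h=4 v=30
  t=4 PE[2][1]: acc=160 h=6 v=160
  t=5 PE[1][1]: acc=0 h=0 v=0
  t=5 PE[2][0]: acc=0 h=0 v=0
  t=5 PE[2][1]: acc=74 h=4 v=74

PE[2][1].acc = 74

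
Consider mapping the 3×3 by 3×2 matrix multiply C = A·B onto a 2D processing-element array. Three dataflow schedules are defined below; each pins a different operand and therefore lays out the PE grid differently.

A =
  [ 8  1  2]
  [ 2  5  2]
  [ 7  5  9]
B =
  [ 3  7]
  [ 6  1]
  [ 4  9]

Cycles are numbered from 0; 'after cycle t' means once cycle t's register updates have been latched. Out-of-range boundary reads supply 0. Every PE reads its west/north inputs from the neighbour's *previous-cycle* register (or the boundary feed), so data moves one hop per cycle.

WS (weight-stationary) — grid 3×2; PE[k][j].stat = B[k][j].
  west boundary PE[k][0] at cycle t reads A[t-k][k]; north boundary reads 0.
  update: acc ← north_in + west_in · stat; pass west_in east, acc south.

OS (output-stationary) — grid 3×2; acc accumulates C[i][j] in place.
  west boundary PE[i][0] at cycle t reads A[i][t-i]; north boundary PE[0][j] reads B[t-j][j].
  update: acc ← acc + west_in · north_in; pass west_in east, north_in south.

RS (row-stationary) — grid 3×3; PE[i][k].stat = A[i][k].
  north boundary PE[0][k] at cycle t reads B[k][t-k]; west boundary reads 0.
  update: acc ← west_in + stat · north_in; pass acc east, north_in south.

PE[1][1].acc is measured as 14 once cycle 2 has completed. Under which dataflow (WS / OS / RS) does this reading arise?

WS [3×2] PE[1][1] across cycles:
  @0  [1,1]  acc 0  |  →0  ↓0
  @1  [1,1]  acc 0  |  →0  ↓0
  @2  [1,1]  acc 57  |  →1  ↓57
OS [3×2] PE[1][1] across cycles:
  @0  [1,1]  acc 0  |  →0  ↓0
  @1  [1,1]  acc 0  |  →0  ↓0
  @2  [1,1]  acc 14  |  →2  ↓7
RS [3×3] PE[1][1] across cycles:
  @0  [1,1]  acc 0  |  →0  ↓0
  @1  [1,1]  acc 0  |  →0  ↓0
  @2  [1,1]  acc 36  |  →36  ↓6

dataflow = OS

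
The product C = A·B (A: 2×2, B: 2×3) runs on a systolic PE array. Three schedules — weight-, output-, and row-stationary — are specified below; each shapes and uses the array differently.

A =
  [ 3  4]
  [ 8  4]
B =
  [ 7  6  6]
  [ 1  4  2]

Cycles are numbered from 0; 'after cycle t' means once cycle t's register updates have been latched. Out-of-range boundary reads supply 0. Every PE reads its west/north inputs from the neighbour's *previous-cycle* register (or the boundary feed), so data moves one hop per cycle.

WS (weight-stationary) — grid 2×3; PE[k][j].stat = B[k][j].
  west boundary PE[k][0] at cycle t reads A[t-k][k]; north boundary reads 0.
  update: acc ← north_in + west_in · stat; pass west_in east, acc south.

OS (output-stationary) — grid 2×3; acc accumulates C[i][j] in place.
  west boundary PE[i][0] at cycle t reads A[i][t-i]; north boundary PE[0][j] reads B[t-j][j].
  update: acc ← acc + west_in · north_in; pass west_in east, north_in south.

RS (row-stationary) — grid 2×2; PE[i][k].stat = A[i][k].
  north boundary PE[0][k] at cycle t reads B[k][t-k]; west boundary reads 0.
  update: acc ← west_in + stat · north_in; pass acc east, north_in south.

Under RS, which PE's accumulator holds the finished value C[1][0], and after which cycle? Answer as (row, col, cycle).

RS: C[1][0] accumulates in PE[1][1]:
  [0] (1,1) acc=0 (h:0 v:0)
  [1] (1,1) acc=0 (h:0 v:0)
  [2] (1,1) acc=60 (h:60 v:1)

(row, col, cycle) = (1, 1, 2)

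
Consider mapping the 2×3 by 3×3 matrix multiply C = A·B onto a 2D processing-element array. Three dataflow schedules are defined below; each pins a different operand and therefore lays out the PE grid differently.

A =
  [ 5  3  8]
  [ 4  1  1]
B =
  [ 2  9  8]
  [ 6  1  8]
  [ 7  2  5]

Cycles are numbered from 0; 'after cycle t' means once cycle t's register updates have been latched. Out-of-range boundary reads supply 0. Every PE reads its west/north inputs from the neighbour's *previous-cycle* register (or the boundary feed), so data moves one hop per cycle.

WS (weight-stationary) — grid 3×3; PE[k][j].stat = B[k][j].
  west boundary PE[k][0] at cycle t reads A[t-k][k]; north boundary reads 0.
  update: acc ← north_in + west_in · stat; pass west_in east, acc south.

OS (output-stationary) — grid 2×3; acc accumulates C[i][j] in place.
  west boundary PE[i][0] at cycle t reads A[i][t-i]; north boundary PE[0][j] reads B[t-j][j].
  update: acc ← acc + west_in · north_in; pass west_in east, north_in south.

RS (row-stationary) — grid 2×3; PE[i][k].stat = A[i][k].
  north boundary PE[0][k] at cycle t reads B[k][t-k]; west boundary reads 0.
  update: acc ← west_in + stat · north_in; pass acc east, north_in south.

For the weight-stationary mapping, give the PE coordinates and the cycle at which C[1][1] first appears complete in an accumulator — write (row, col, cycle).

WS: C[1][1] accumulates in PE[2][1]:
  [0] (2,1) acc=0 (h:0 v:0)
  [1] (2,1) acc=0 (h:0 v:0)
  [2] (2,1) acc=0 (h:0 v:0)
  [3] (2,1) acc=64 (h:8 v:64)
  [4] (2,1) acc=39 (h:1 v:39)

(row, col, cycle) = (2, 1, 4)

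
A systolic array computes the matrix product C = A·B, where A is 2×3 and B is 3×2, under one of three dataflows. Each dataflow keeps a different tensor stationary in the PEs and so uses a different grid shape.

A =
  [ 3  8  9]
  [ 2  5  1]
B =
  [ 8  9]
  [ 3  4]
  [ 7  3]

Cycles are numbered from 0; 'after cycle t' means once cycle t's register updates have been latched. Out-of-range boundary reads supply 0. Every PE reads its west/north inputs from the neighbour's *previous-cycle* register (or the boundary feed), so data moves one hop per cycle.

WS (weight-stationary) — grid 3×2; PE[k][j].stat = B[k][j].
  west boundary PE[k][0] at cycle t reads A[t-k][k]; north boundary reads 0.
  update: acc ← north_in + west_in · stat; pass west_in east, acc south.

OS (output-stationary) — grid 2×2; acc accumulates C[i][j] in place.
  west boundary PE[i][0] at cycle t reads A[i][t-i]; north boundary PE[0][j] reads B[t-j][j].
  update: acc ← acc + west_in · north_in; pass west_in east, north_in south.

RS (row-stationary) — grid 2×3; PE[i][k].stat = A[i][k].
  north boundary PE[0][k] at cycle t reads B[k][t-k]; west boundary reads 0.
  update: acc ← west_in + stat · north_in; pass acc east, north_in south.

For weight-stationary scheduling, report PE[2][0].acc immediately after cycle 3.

PE[2][0].acc = 38

WS on a 3×2 grid — tracing PE[2][0] and its feeders:
  [0] (1,0) acc=0 (h:0 v:0)
  [0] (2,0) acc=0 (h:0 v:0)
  [1] (1,0) acc=48 (h:8 v:48)
  [1] (2,0) acc=0 (h:0 v:0)
  [2] (1,0) acc=31 (h:5 v:31)
  [2] (2,0) acc=111 (h:9 v:111)
  [3] (1,0) acc=0 (h:0 v:0)
  [3] (2,0) acc=38 (h:1 v:38)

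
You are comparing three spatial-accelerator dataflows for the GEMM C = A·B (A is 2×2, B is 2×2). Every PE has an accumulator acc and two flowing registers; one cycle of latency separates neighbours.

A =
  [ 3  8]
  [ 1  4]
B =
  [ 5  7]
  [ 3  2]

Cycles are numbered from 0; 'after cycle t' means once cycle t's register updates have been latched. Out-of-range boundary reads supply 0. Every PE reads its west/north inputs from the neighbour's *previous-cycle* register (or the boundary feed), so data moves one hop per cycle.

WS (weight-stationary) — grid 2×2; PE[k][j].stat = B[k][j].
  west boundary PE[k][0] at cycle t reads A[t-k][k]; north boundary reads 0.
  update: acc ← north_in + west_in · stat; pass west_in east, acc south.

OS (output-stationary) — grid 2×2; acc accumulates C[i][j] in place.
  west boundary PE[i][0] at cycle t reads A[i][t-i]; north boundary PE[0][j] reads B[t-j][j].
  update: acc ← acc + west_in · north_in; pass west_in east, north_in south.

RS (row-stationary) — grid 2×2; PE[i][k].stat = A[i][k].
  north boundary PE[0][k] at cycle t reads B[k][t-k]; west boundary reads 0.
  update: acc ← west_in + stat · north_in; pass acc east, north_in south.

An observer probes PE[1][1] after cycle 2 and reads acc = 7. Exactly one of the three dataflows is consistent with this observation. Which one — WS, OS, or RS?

dataflow = OS

Under WS (2×2), PE[1][1]:
  [0] (1,1) acc=0 (h:0 v:0)
  [1] (1,1) acc=0 (h:0 v:0)
  [2] (1,1) acc=37 (h:8 v:37)
Under OS (2×2), PE[1][1]:
  [0] (1,1) acc=0 (h:0 v:0)
  [1] (1,1) acc=0 (h:0 v:0)
  [2] (1,1) acc=7 (h:1 v:7)
Under RS (2×2), PE[1][1]:
  [0] (1,1) acc=0 (h:0 v:0)
  [1] (1,1) acc=0 (h:0 v:0)
  [2] (1,1) acc=17 (h:17 v:3)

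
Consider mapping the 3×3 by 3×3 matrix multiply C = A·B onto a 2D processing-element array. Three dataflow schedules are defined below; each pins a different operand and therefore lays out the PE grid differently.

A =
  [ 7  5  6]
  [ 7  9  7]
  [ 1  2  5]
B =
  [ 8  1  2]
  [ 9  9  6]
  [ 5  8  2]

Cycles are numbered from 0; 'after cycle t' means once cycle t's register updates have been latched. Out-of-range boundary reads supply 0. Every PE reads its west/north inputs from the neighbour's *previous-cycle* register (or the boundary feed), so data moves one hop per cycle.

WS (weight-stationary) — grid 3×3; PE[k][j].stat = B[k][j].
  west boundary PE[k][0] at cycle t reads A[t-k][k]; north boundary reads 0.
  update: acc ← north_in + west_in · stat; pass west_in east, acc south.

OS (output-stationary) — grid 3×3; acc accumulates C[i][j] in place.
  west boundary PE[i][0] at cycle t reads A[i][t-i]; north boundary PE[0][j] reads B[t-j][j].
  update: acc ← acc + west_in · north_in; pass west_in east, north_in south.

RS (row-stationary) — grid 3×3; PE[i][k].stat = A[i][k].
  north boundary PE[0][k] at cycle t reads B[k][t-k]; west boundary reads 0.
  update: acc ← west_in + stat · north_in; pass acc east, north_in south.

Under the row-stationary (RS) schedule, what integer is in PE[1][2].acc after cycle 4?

RS (3×3). Following PE[1][2] plus its west/north inputs:
  after 0 — PE[0][2] acc=0, pass-E 0, pass-S 0
  after 0 — PE[1][1] acc=0, pass-E 0, pass-S 0
  after 0 — PE[1][2] acc=0, pass-E 0, pass-S 0
  after 1 — PE[0][2] acc=0, pass-E 0, pass-S 0
  after 1 — PE[1][1] acc=0, pass-E 0, pass-S 0
  after 1 — PE[1][2] acc=0, pass-E 0, pass-S 0
  after 2 — PE[0][2] acc=131, pass-E 131, pass-S 5
  after 2 — PE[1][1] acc=137, pass-E 137, pass-S 9
  after 2 — PE[1][2] acc=0, pass-E 0, pass-S 0
  after 3 — PE[0][2] acc=100, pass-E 100, pass-S 8
  after 3 — PE[1][1] acc=88, pass-E 88, pass-S 9
  after 3 — PE[1][2] acc=172, pass-E 172, pass-S 5
  after 4 — PE[0][2] acc=56, pass-E 56, pass-S 2
  after 4 — PE[1][1] acc=68, pass-E 68, pass-S 6
  after 4 — PE[1][2] acc=144, pass-E 144, pass-S 8

PE[1][2].acc = 144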